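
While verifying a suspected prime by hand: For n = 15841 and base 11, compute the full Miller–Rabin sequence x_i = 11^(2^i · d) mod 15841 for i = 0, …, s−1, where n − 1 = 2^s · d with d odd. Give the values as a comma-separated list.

n − 1 = 15840 = 2^5 · 495, so s = 5 and d = 495.
x_0 = 11^495 mod 15841 = 8989.
x_1 = 8989^2 mod 15841 = 13021.
x_2 = 13021^2 mod 15841 = 218.
x_3 = 218^2 mod 15841 = 1.
x_4 = 1^2 mod 15841 = 1.

8989, 13021, 218, 1, 1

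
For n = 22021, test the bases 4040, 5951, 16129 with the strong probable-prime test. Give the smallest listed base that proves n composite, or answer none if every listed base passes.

n − 1 = 22020 = 2^2 · 5505, so s = 2 and d = 5505.
Base 4040: x_0 = 4040^5505 mod 22021 = 22020. x_0 = 22020 ≡ −1, so 4040 is not a witness.
Base 5951: x_0 = 5951^5505 mod 22021 = 7687. x_0 is neither 1 nor 22020, so continue squaring. x_1 = 7687^2 mod 22021 = 7626. Reached i = s−1 = 1 without hitting −1: 5951 is a Miller–Rabin witness and 22021 is composite.
Base 16129: x_0 = 16129^5505 mod 22021 = 16898. x_0 is neither 1 nor 22020, so continue squaring. x_1 = 16898^2 mod 22021 = 18118. Reached i = s−1 = 1 without hitting −1: 16129 is a Miller–Rabin witness and 22021 is composite.
The smallest witness among the given bases is 5951.

5951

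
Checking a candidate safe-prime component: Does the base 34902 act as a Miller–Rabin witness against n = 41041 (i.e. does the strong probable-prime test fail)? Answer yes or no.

yes

n − 1 = 41040 = 2^4 · 2565, so s = 4 and d = 2565.
Repeated squaring mod 41041: 34902^1 ≡ 34902, 34902^2 ≡ 11683, 34902^4 ≡ 31164, 34902^8 ≡ 672, 34902^16 ≡ 133, 34902^32 ≡ 17689, 34902^64 ≡ 4137, 34902^128 ≡ 672, 34902^256 ≡ 133, 34902^512 ≡ 17689, 34902^1024 ≡ 4137, 34902^2048 ≡ 672.
2565 = 2048 + 512 + 4 + 1, so 34902^2565 ≡ 672·17689·31164·34902 ≡ 4718 (mod 41041).
x_0 = 34902^2565 mod 41041 = 4718.
x_0 is neither 1 nor 41040, so continue squaring.
x_1 = 4718^2 mod 41041 = 15302.
x_2 = 15302^2 mod 41041 = 12299.
x_3 = 12299^2 mod 41041 = 29316.
Reached i = s−1 = 3 without hitting −1: 34902 is a Miller–Rabin witness and 41041 is composite.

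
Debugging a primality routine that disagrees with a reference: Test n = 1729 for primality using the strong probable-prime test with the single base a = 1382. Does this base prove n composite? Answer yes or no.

n − 1 = 1728 = 2^6 · 27, so s = 6 and d = 27.
By repeated squaring, 1382^27 ≡ 1728 (mod 1729).
x_0 = 1382^27 mod 1729 = 1728.
x_0 = 1728 ≡ −1, so 1382 is not a witness.

no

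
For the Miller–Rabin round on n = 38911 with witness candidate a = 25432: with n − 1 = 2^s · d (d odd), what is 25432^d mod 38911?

n − 1 = 38910 = 2^1 · 19455, so s = 1 and d = 19455.
Repeated squaring mod 38911: 25432^1 ≡ 25432, 25432^2 ≡ 7982, 25432^4 ≡ 15017, 25432^8 ≡ 21044, 25432^16 ≡ 3845, 25432^32 ≡ 36756, 25432^64 ≡ 13616, 25432^128 ≡ 23452, 25432^256 ≡ 28230, 25432^512 ≡ 35620, 25432^1024 ≡ 13423, 25432^2048 ≡ 18999, 25432^4096 ≡ 23565, 25432^8192 ≡ 10344, 25432^16384 ≡ 31997.
19455 = 16384 + 2048 + 512 + 256 + 128 + 64 + 32 + 16 + 8 + 4 + 2 + 1, so 25432^19455 ≡ 31997·18999·35620·28230·23452·13616·36756·3845·21044·15017·7982·25432 ≡ 33166 (mod 38911).

33166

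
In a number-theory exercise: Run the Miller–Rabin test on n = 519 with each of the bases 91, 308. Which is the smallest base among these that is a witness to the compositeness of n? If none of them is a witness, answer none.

91

n − 1 = 518 = 2^1 · 259, so s = 1 and d = 259.
Base 91: x_0 = 91^259 mod 519 = 82. x_0 ∉ {1, 518} and s = 1, so 91 is a Miller–Rabin witness and 519 is composite.
Base 308: x_0 = 308^259 mod 519 = 308. x_0 ∉ {1, 518} and s = 1, so 308 is a Miller–Rabin witness and 519 is composite.
The smallest witness among the given bases is 91.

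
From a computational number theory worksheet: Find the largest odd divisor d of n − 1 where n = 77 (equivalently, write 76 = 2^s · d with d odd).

19

Halving: 76 → 38 → 19; 19 is odd.
So 76 = 2^2 · 19.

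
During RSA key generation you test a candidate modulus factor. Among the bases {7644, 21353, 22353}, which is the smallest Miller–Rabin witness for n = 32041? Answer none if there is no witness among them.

21353

n − 1 = 32040 = 2^3 · 4005, so s = 3 and d = 4005.
Base 7644: x_0 = 7644^4005 mod 32041 = 1. x_0 = 1, so 7644 is not a witness.
Base 21353: x_0 = 21353^4005 mod 32041 = 27388. x_0 is neither 1 nor 32040, so continue squaring. x_1 = 27388^2 mod 32041 = 22734. x_2 = 22734^2 mod 32041 = 13426. Reached i = s−1 = 2 without hitting −1: 21353 is a Miller–Rabin witness and 32041 is composite.
Base 22353: x_0 = 22353^4005 mod 32041 = 715. x_0 is neither 1 nor 32040, so continue squaring. x_1 = 715^2 mod 32041 = 30610. x_2 = 30610^2 mod 32041 = 29178. Reached i = s−1 = 2 without hitting −1: 22353 is a Miller–Rabin witness and 32041 is composite.
The smallest witness among the given bases is 21353.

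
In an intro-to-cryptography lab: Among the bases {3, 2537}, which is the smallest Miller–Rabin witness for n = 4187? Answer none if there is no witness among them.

3

n − 1 = 4186 = 2^1 · 2093, so s = 1 and d = 2093.
Base 3: x_0 = 3^2093 mod 4187 = 4164. x_0 ∉ {1, 4186} and s = 1, so 3 is a Miller–Rabin witness and 4187 is composite.
Base 2537: x_0 = 2537^2093 mod 4187 = 213. x_0 ∉ {1, 4186} and s = 1, so 2537 is a Miller–Rabin witness and 4187 is composite.
The smallest witness among the given bases is 3.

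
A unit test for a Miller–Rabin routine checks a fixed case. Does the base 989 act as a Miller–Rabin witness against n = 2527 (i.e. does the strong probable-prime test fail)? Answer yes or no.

yes

n − 1 = 2526 = 2^1 · 1263, so s = 1 and d = 1263.
x_0 = 989^1263 mod 2527 = 2395.
x_0 ∉ {1, 2526} and s = 1, so 989 is a Miller–Rabin witness and 2527 is composite.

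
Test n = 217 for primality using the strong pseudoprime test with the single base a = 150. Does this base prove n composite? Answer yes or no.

n − 1 = 216 = 2^3 · 27, so s = 3 and d = 27.
x_0 = 150^27 mod 217 = 216.
x_0 = 216 ≡ −1, so 150 is not a witness.

no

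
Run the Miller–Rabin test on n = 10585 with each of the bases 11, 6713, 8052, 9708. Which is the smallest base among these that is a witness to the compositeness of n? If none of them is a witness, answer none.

n − 1 = 10584 = 2^3 · 1323, so s = 3 and d = 1323.
Base 11: x_0 = 11^1323 mod 10585 = 7436. x_0 is neither 1 nor 10584, so continue squaring. x_1 = 7436^2 mod 10585 = 8641. x_2 = 8641^2 mod 10585 = 291. Reached i = s−1 = 2 without hitting −1: 11 is a Miller–Rabin witness and 10585 is composite.
Base 6713: x_0 = 6713^1323 mod 10585 = 5667. x_0 is neither 1 nor 10584, so continue squaring. x_1 = 5667^2 mod 10585 = 10584. x_1 ≡ −1, so 6713 is not a witness.
Base 8052: x_0 = 8052^1323 mod 10585 = 9553. x_0 is neither 1 nor 10584, so continue squaring. x_1 = 9553^2 mod 10585 = 6524. x_2 = 6524^2 mod 10585 = 291. Reached i = s−1 = 2 without hitting −1: 8052 is a Miller–Rabin witness and 10585 is composite.
Base 9708: x_0 = 9708^1323 mod 10585 = 8467. x_0 is neither 1 nor 10584, so continue squaring. x_1 = 8467^2 mod 10585 = 8469. x_2 = 8469^2 mod 10585 = 1. x_2 = 1 but x_1 ≠ ±1, a nontrivial square root of 1 — 9708 is a witness and 10585 is composite.
The smallest witness among the given bases is 11.

11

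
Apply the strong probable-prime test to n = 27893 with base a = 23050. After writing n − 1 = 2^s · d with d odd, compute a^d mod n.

27892

n − 1 = 27892 = 2^2 · 6973, so s = 2 and d = 6973.
Repeated squaring mod 27893: 23050^1 ≡ 23050, 23050^2 ≡ 24529, 23050^4 ≡ 19831, 23050^8 ≡ 5154, 23050^16 ≡ 9580, 23050^32 ≡ 8430, 23050^64 ≡ 21429, 23050^128 ≡ 27475, 23050^256 ≡ 7366, 23050^512 ≡ 6071, 23050^1024 ≡ 10388, 23050^2048 ≡ 20420, 23050^4096 ≡ 3943.
6973 = 4096 + 2048 + 512 + 256 + 32 + 16 + 8 + 4 + 1, so 23050^6973 ≡ 3943·20420·6071·7366·8430·9580·5154·19831·23050 ≡ 27892 (mod 27893).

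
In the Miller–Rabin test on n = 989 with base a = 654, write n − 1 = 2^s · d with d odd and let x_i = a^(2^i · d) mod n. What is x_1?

384

n − 1 = 988 = 2^2 · 247, so s = 2 and d = 247.
x_0 = 654^247 mod 989 = 916.
x_1 = 916^2 mod 989 = 384.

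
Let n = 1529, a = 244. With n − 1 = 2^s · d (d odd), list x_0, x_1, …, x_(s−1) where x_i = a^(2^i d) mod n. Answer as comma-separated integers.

365, 202, 1050

n − 1 = 1528 = 2^3 · 191, so s = 3 and d = 191.
x_0 = 244^191 mod 1529 = 365.
x_1 = 365^2 mod 1529 = 202.
x_2 = 202^2 mod 1529 = 1050.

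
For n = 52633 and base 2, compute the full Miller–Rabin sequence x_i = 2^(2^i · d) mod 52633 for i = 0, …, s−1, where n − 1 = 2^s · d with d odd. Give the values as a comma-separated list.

1, 1, 1

n − 1 = 52632 = 2^3 · 6579, so s = 3 and d = 6579.
x_0 = 2^6579 mod 52633 = 1.
x_1 = 1^2 mod 52633 = 1.
x_2 = 1^2 mod 52633 = 1.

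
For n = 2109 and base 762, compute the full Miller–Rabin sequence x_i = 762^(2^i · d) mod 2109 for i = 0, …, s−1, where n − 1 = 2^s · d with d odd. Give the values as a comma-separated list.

1134, 1575

n − 1 = 2108 = 2^2 · 527, so s = 2 and d = 527.
x_0 = 762^527 mod 2109 = 1134.
x_1 = 1134^2 mod 2109 = 1575.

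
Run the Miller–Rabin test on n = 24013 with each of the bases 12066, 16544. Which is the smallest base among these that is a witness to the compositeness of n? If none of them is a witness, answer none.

16544

n − 1 = 24012 = 2^2 · 6003, so s = 2 and d = 6003.
Base 12066: x_0 = 12066^6003 mod 24013 = 24012. x_0 = 24012 ≡ −1, so 12066 is not a witness.
Base 16544: x_0 = 16544^6003 mod 24013 = 1474. x_0 is neither 1 nor 24012, so continue squaring. x_1 = 1474^2 mod 24013 = 11506. Reached i = s−1 = 1 without hitting −1: 16544 is a Miller–Rabin witness and 24013 is composite.
The smallest witness among the given bases is 16544.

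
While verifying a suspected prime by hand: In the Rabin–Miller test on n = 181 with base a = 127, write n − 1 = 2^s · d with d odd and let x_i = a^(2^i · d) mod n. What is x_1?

180

n − 1 = 180 = 2^2 · 45, so s = 2 and d = 45.
x_0 = 127^45 mod 181 = 19.
x_1 = 19^2 mod 181 = 180.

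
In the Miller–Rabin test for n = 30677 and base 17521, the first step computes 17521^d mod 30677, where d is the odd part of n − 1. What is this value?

n − 1 = 30676 = 2^2 · 7669, so s = 2 and d = 7669.
By repeated squaring, 17521^7669 ≡ 30676 (mod 30677).

30676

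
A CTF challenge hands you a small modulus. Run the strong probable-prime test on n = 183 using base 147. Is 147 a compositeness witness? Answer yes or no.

n − 1 = 182 = 2^1 · 91, so s = 1 and d = 91.
x_0 = 147^91 mod 183 = 147.
x_0 ∉ {1, 182} and s = 1, so 147 is a Miller–Rabin witness and 183 is composite.

yes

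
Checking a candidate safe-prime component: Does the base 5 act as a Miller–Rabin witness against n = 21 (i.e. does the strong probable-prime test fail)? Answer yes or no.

yes

n − 1 = 20 = 2^2 · 5, so s = 2 and d = 5.
x_0 = 5^5 mod 21 = 17.
x_0 is neither 1 nor 20, so continue squaring.
x_1 = 17^2 mod 21 = 16.
Reached i = s−1 = 1 without hitting −1: 5 is a Miller–Rabin witness and 21 is composite.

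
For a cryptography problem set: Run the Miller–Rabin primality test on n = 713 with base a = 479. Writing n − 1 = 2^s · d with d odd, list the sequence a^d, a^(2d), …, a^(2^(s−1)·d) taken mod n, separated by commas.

n − 1 = 712 = 2^3 · 89, so s = 3 and d = 89.
x_0 = 479^89 mod 713 = 640.
x_1 = 640^2 mod 713 = 338.
x_2 = 338^2 mod 713 = 164.

640, 338, 164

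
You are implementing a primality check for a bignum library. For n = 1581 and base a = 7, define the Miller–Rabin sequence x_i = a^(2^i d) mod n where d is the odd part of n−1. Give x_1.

1420

n − 1 = 1580 = 2^2 · 395, so s = 2 and d = 395.
Repeated squaring mod 1581: 7^1 ≡ 7, 7^2 ≡ 49, 7^4 ≡ 820, 7^8 ≡ 475, 7^16 ≡ 1123, 7^32 ≡ 1072, 7^64 ≡ 1378, 7^128 ≡ 103, 7^256 ≡ 1123.
395 = 256 + 128 + 8 + 2 + 1, so 7^395 ≡ 1123·103·475·49·7 ≡ 439 (mod 1581).
x_0 = 439.
x_1 = 439^2 mod 1581 = 1420.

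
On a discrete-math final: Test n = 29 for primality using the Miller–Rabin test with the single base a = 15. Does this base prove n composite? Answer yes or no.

n − 1 = 28 = 2^2 · 7, so s = 2 and d = 7.
x_0 = 15^7 mod 29 = 17.
x_0 is neither 1 nor 28, so continue squaring.
x_1 = 17^2 mod 29 = 28.
x_1 ≡ −1, so 15 is not a witness.

no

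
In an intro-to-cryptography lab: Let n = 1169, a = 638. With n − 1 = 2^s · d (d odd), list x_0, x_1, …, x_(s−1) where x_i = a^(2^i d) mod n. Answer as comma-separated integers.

n − 1 = 1168 = 2^4 · 73, so s = 4 and d = 73.
x_0 = 638^73 mod 1169 = 631.
x_1 = 631^2 mod 1169 = 701.
x_2 = 701^2 mod 1169 = 421.
x_3 = 421^2 mod 1169 = 722.

631, 701, 421, 722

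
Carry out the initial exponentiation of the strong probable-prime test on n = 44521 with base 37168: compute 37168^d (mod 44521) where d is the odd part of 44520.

n − 1 = 44520 = 2^3 · 5565, so s = 3 and d = 5565.
37168^5565 mod 44521 = 21943.

21943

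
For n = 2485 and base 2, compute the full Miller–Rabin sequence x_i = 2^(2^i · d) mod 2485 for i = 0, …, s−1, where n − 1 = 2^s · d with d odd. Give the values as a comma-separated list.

n − 1 = 2484 = 2^2 · 621, so s = 2 and d = 621.
x_0 = 2^621 mod 2485 = 232.
x_1 = 232^2 mod 2485 = 1639.

232, 1639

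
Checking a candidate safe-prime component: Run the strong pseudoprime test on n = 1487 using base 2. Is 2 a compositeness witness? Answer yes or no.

n − 1 = 1486 = 2^1 · 743, so s = 1 and d = 743.
Repeated squaring mod 1487: 2^1 ≡ 2, 2^2 ≡ 4, 2^4 ≡ 16, 2^8 ≡ 256, 2^16 ≡ 108, 2^32 ≡ 1255, 2^64 ≡ 292, 2^128 ≡ 505, 2^256 ≡ 748, 2^512 ≡ 392.
743 = 512 + 128 + 64 + 32 + 4 + 2 + 1, so 2^743 ≡ 392·505·292·1255·16·4·2 ≡ 1 (mod 1487).
x_0 = 2^743 mod 1487 = 1.
x_0 = 1, so 2 is not a witness.

no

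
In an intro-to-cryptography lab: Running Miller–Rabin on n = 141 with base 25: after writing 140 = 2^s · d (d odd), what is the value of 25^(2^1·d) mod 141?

25

n − 1 = 140 = 2^2 · 35, so s = 2 and d = 35.
x_0 = 25^35 mod 141 = 136.
x_1 = 136^2 mod 141 = 25.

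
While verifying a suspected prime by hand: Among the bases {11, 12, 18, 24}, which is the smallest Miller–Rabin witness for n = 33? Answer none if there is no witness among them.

11

n − 1 = 32 = 2^5 · 1, so s = 5 and d = 1.
Base 11: x_0 = 11^1 mod 33 = 11. x_0 is neither 1 nor 32, so continue squaring. x_1 = 11^2 mod 33 = 22. x_2 = 22^2 mod 33 = 22. x_3 = 22^2 mod 33 = 22. x_4 = 22^2 mod 33 = 22. Reached i = s−1 = 4 without hitting −1: 11 is a Miller–Rabin witness and 33 is composite.
Base 12: x_0 = 12^1 mod 33 = 12. x_0 is neither 1 nor 32, so continue squaring. x_1 = 12^2 mod 33 = 12. x_2 = 12^2 mod 33 = 12. x_3 = 12^2 mod 33 = 12. x_4 = 12^2 mod 33 = 12. Reached i = s−1 = 4 without hitting −1: 12 is a Miller–Rabin witness and 33 is composite.
Base 18: x_0 = 18^1 mod 33 = 18. x_0 is neither 1 nor 32, so continue squaring. x_1 = 18^2 mod 33 = 27. x_2 = 27^2 mod 33 = 3. x_3 = 3^2 mod 33 = 9. x_4 = 9^2 mod 33 = 15. Reached i = s−1 = 4 without hitting −1: 18 is a Miller–Rabin witness and 33 is composite.
Base 24: x_0 = 24^1 mod 33 = 24. x_0 is neither 1 nor 32, so continue squaring. x_1 = 24^2 mod 33 = 15. x_2 = 15^2 mod 33 = 27. x_3 = 27^2 mod 33 = 3. x_4 = 3^2 mod 33 = 9. Reached i = s−1 = 4 without hitting −1: 24 is a Miller–Rabin witness and 33 is composite.
The smallest witness among the given bases is 11.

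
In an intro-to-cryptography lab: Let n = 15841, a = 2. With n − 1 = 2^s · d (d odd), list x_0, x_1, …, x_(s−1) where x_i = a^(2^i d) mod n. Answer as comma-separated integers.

1, 1, 1, 1, 1

n − 1 = 15840 = 2^5 · 495, so s = 5 and d = 495.
x_0 = 2^495 mod 15841 = 1.
x_1 = 1^2 mod 15841 = 1.
x_2 = 1^2 mod 15841 = 1.
x_3 = 1^2 mod 15841 = 1.
x_4 = 1^2 mod 15841 = 1.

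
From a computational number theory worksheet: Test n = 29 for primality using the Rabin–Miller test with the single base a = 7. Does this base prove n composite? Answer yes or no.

no

n − 1 = 28 = 2^2 · 7, so s = 2 and d = 7.
x_0 = 7^7 mod 29 = 1.
x_0 = 1, so 7 is not a witness.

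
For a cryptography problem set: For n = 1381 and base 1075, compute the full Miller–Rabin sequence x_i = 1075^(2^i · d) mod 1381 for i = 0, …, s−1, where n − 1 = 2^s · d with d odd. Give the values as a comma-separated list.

1015, 1380

n − 1 = 1380 = 2^2 · 345, so s = 2 and d = 345.
x_0 = 1075^345 mod 1381 = 1015.
x_1 = 1015^2 mod 1381 = 1380.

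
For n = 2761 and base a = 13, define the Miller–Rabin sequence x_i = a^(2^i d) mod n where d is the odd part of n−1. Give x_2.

n − 1 = 2760 = 2^3 · 345, so s = 3 and d = 345.
x_0 = 13^345 mod 2761 = 571.
x_1 = 571^2 mod 2761 = 243.
x_2 = 243^2 mod 2761 = 1068.

1068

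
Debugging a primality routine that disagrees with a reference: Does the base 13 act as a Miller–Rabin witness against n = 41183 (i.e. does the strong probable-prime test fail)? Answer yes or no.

no

n − 1 = 41182 = 2^1 · 20591, so s = 1 and d = 20591.
x_0 = 13^20591 mod 41183 = 1.
x_0 = 1, so 13 is not a witness.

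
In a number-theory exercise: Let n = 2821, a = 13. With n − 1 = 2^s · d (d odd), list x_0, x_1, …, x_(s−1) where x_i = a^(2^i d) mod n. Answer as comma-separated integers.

650, 2171

n − 1 = 2820 = 2^2 · 705, so s = 2 and d = 705.
x_0 = 13^705 mod 2821 = 650.
x_1 = 650^2 mod 2821 = 2171.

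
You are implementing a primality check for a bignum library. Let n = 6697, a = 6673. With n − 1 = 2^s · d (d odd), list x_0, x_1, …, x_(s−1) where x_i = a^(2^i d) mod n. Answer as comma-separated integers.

n − 1 = 6696 = 2^3 · 837, so s = 3 and d = 837.
x_0 = 6673^837 mod 6697 = 5408.
x_1 = 5408^2 mod 6697 = 665.
x_2 = 665^2 mod 6697 = 223.

5408, 665, 223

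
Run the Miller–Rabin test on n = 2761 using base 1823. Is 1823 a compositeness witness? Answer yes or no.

n − 1 = 2760 = 2^3 · 345, so s = 3 and d = 345.
Repeated squaring mod 2761: 1823^1 ≡ 1823, 1823^2 ≡ 1846, 1823^4 ≡ 642, 1823^8 ≡ 775, 1823^16 ≡ 1488, 1823^32 ≡ 2583, 1823^64 ≡ 1313, 1823^128 ≡ 1105, 1823^256 ≡ 663.
345 = 256 + 64 + 16 + 8 + 1, so 1823^345 ≡ 663·1313·1488·775·1823 ≡ 2133 (mod 2761).
x_0 = 1823^345 mod 2761 = 2133.
x_0 is neither 1 nor 2760, so continue squaring.
x_1 = 2133^2 mod 2761 = 2322.
x_2 = 2322^2 mod 2761 = 2212.
Reached i = s−1 = 2 without hitting −1: 1823 is a Miller–Rabin witness and 2761 is composite.

yes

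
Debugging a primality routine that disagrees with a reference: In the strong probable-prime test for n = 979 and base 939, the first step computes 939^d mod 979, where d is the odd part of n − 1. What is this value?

n − 1 = 978 = 2^1 · 489, so s = 1 and d = 489.
Repeated squaring mod 979: 939^1 ≡ 939, 939^2 ≡ 621, 939^4 ≡ 894, 939^8 ≡ 372, 939^16 ≡ 345, 939^32 ≡ 566, 939^64 ≡ 223, 939^128 ≡ 779, 939^256 ≡ 840.
489 = 256 + 128 + 64 + 32 + 8 + 1, so 939^489 ≡ 840·779·223·566·372·939 ≡ 641 (mod 979).

641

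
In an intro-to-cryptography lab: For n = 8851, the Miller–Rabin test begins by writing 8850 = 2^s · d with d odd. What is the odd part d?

4425

Halving: 8850 → 4425; 4425 is odd.
So 8850 = 2^1 · 4425.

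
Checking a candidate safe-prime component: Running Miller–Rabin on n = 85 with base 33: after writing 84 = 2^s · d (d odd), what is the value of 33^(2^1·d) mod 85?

69

n − 1 = 84 = 2^2 · 21, so s = 2 and d = 21.
x_0 = 33^21 mod 85 = 33.
x_1 = 33^2 mod 85 = 69.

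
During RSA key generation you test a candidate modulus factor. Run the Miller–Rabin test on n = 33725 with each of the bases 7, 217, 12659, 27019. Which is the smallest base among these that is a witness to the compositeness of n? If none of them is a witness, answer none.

7

n − 1 = 33724 = 2^2 · 8431, so s = 2 and d = 8431.
Base 7: x_0 = 7^8431 mod 33725 = 6543. x_0 is neither 1 nor 33724, so continue squaring. x_1 = 6543^2 mod 33725 = 13824. Reached i = s−1 = 1 without hitting −1: 7 is a Miller–Rabin witness and 33725 is composite.
Base 217: x_0 = 217^8431 mod 33725 = 8558. x_0 is neither 1 nor 33724, so continue squaring. x_1 = 8558^2 mod 33725 = 22389. Reached i = s−1 = 1 without hitting −1: 217 is a Miller–Rabin witness and 33725 is composite.
Base 12659: x_0 = 12659^8431 mod 33725 = 9934. x_0 is neither 1 nor 33724, so continue squaring. x_1 = 9934^2 mod 33725 = 5006. Reached i = s−1 = 1 without hitting −1: 12659 is a Miller–Rabin witness and 33725 is composite.
Base 27019: x_0 = 27019^8431 mod 33725 = 25594. x_0 is neither 1 nor 33724, so continue squaring. x_1 = 25594^2 mod 33725 = 12161. Reached i = s−1 = 1 without hitting −1: 27019 is a Miller–Rabin witness and 33725 is composite.
The smallest witness among the given bases is 7.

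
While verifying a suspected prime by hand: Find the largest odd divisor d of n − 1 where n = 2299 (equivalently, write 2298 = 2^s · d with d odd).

1149

Halving: 2298 → 1149; 1149 is odd.
So 2298 = 2^1 · 1149.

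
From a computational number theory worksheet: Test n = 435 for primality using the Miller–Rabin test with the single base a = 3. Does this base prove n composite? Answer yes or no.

yes

n − 1 = 434 = 2^1 · 217, so s = 1 and d = 217.
x_0 = 3^217 mod 435 = 423.
x_0 ∉ {1, 434} and s = 1, so 3 is a Miller–Rabin witness and 435 is composite.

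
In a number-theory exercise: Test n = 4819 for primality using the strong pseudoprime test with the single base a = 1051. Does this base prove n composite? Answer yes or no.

no

n − 1 = 4818 = 2^1 · 2409, so s = 1 and d = 2409.
x_0 = 1051^2409 mod 4819 = 4818.
x_0 = 4818 ≡ −1, so 1051 is not a witness.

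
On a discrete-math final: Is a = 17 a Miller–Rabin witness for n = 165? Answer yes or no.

yes

n − 1 = 164 = 2^2 · 41, so s = 2 and d = 41.
x_0 = 17^41 mod 165 = 17.
x_0 is neither 1 nor 164, so continue squaring.
x_1 = 17^2 mod 165 = 124.
Reached i = s−1 = 1 without hitting −1: 17 is a Miller–Rabin witness and 165 is composite.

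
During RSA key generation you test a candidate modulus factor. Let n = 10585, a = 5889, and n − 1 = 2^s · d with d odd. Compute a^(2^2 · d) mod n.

n − 1 = 10584 = 2^3 · 1323, so s = 3 and d = 1323.
x_0 = 5889^1323 mod 10585 = 7784.
x_1 = 7784^2 mod 10585 = 2116.
x_2 = 2116^2 mod 10585 = 1.

1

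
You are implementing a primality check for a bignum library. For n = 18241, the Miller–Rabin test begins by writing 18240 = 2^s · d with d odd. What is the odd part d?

Halving: 18240 → 9120 → 4560 → 2280 → 1140 → 570 → 285; 285 is odd.
So 18240 = 2^6 · 285.

285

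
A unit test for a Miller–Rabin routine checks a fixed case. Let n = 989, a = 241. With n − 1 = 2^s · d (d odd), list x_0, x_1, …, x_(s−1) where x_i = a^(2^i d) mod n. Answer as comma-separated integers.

373, 669

n − 1 = 988 = 2^2 · 247, so s = 2 and d = 247.
x_0 = 241^247 mod 989 = 373.
x_1 = 373^2 mod 989 = 669.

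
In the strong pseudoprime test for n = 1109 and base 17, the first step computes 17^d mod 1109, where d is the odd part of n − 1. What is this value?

n − 1 = 1108 = 2^2 · 277, so s = 2 and d = 277.
17^277 mod 1109 = 1108.

1108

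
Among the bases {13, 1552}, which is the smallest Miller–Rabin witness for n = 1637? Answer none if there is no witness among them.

n − 1 = 1636 = 2^2 · 409, so s = 2 and d = 409.
Base 13: x_0 = 13^409 mod 1637 = 1. x_0 = 1, so 13 is not a witness.
Base 1552: x_0 = 1552^409 mod 1637 = 1. x_0 = 1, so 1552 is not a witness.
No listed base is a witness for 1637.

none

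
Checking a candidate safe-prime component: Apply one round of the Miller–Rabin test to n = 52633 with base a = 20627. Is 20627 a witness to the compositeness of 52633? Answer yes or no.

n − 1 = 52632 = 2^3 · 6579, so s = 3 and d = 6579.
x_0 = 20627^6579 mod 52633 = 52632.
x_0 = 52632 ≡ −1, so 20627 is not a witness.

no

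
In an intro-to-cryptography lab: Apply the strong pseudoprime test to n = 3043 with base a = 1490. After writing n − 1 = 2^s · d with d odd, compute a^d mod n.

n − 1 = 3042 = 2^1 · 1521, so s = 1 and d = 1521.
1490^1521 mod 3043 = 2833.

2833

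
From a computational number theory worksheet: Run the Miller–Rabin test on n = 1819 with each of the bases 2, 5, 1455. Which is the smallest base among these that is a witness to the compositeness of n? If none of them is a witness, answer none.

n − 1 = 1818 = 2^1 · 909, so s = 1 and d = 909.
Base 2: x_0 = 2^909 mod 1819 = 814. x_0 ∉ {1, 1818} and s = 1, so 2 is a Miller–Rabin witness and 1819 is composite.
Base 5: x_0 = 5^909 mod 1819 = 139. x_0 ∉ {1, 1818} and s = 1, so 5 is a Miller–Rabin witness and 1819 is composite.
Base 1455: x_0 = 1455^909 mod 1819 = 759. x_0 ∉ {1, 1818} and s = 1, so 1455 is a Miller–Rabin witness and 1819 is composite.
The smallest witness among the given bases is 2.

2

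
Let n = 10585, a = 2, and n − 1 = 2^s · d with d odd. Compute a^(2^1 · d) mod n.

10294

n − 1 = 10584 = 2^3 · 1323, so s = 3 and d = 1323.
Repeated squaring mod 10585: 2^1 ≡ 2, 2^2 ≡ 4, 2^4 ≡ 16, 2^8 ≡ 256, 2^16 ≡ 2026, 2^32 ≡ 8281, 2^64 ≡ 5331, 2^128 ≡ 9421, 2^256 ≡ 16, 2^512 ≡ 256, 2^1024 ≡ 2026.
1323 = 1024 + 256 + 32 + 8 + 2 + 1, so 2^1323 ≡ 2026·16·8281·256·4·2 ≡ 7958 (mod 10585).
x_0 = 7958.
x_1 = 7958^2 mod 10585 = 10294.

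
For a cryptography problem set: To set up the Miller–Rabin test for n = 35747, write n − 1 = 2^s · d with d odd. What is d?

17873

Halving: 35746 → 17873; 17873 is odd.
So 35746 = 2^1 · 17873.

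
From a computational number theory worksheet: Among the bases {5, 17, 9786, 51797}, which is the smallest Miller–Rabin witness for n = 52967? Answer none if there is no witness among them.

none

n − 1 = 52966 = 2^1 · 26483, so s = 1 and d = 26483.
Base 5: x_0 = 5^26483 mod 52967 = 52966. x_0 = 52966 ≡ −1, so 5 is not a witness.
Base 17: x_0 = 17^26483 mod 52967 = 52966. x_0 = 52966 ≡ −1, so 17 is not a witness.
Base 9786: x_0 = 9786^26483 mod 52967 = 1. x_0 = 1, so 9786 is not a witness.
Base 51797: x_0 = 51797^26483 mod 52967 = 52966. x_0 = 52966 ≡ −1, so 51797 is not a witness.
No listed base is a witness for 52967.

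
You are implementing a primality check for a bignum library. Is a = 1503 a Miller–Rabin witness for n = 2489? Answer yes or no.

yes

n − 1 = 2488 = 2^3 · 311, so s = 3 and d = 311.
x_0 = 1503^311 mod 2489 = 374.
x_0 is neither 1 nor 2488, so continue squaring.
x_1 = 374^2 mod 2489 = 492.
x_2 = 492^2 mod 2489 = 631.
Reached i = s−1 = 2 without hitting −1: 1503 is a Miller–Rabin witness and 2489 is composite.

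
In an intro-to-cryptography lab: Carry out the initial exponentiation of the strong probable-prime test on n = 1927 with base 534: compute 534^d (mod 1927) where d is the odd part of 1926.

n − 1 = 1926 = 2^1 · 963, so s = 1 and d = 963.
By repeated squaring, 534^963 ≡ 1395 (mod 1927).

1395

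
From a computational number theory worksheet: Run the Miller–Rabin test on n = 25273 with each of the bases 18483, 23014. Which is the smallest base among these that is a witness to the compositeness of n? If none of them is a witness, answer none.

23014

n − 1 = 25272 = 2^3 · 3159, so s = 3 and d = 3159.
Base 18483: x_0 = 18483^3159 mod 25273 = 1. x_0 = 1, so 18483 is not a witness.
Base 23014: x_0 = 23014^3159 mod 25273 = 12946. x_0 is neither 1 nor 25272, so continue squaring. x_1 = 12946^2 mod 25273 = 13653. x_2 = 13653^2 mod 25273 = 16034. Reached i = s−1 = 2 without hitting −1: 23014 is a Miller–Rabin witness and 25273 is composite.
The smallest witness among the given bases is 23014.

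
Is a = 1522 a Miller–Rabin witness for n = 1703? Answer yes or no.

yes

n − 1 = 1702 = 2^1 · 851, so s = 1 and d = 851.
x_0 = 1522^851 mod 1703 = 807.
x_0 ∉ {1, 1702} and s = 1, so 1522 is a Miller–Rabin witness and 1703 is composite.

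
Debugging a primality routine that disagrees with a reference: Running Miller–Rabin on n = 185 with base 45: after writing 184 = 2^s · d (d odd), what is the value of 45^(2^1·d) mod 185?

n − 1 = 184 = 2^3 · 23, so s = 3 and d = 23.
x_0 = 45^23 mod 185 = 125.
x_1 = 125^2 mod 185 = 85.

85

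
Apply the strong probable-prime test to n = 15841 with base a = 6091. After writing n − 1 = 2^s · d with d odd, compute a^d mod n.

2045

n − 1 = 15840 = 2^5 · 495, so s = 5 and d = 495.
6091^495 mod 15841 = 2045.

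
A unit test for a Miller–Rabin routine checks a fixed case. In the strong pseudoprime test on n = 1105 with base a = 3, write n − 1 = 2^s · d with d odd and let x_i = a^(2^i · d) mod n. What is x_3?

781

n − 1 = 1104 = 2^4 · 69, so s = 4 and d = 69.
Repeated squaring mod 1105: 3^1 ≡ 3, 3^2 ≡ 9, 3^4 ≡ 81, 3^8 ≡ 1036, 3^16 ≡ 341, 3^32 ≡ 256, 3^64 ≡ 341.
69 = 64 + 4 + 1, so 3^69 ≡ 341·81·3 ≡ 1093 (mod 1105).
x_0 = 1093.
x_1 = 1093^2 mod 1105 = 144.
x_2 = 144^2 mod 1105 = 846.
x_3 = 846^2 mod 1105 = 781.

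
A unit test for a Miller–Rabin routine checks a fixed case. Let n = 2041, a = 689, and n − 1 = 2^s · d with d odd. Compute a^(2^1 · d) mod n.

520

n − 1 = 2040 = 2^3 · 255, so s = 3 and d = 255.
x_0 = 689^255 mod 2041 = 949.
x_1 = 949^2 mod 2041 = 520.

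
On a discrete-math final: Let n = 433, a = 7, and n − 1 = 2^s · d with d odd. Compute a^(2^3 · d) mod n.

432

n − 1 = 432 = 2^4 · 27, so s = 4 and d = 27.
Repeated squaring mod 433: 7^1 ≡ 7, 7^2 ≡ 49, 7^4 ≡ 236, 7^8 ≡ 272, 7^16 ≡ 374.
27 = 16 + 8 + 2 + 1, so 7^27 ≡ 374·272·49·7 ≡ 265 (mod 433).
x_0 = 265.
x_1 = 265^2 mod 433 = 79.
x_2 = 79^2 mod 433 = 179.
x_3 = 179^2 mod 433 = 432.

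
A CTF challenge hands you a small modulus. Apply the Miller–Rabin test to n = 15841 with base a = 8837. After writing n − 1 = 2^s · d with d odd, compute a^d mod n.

13579

n − 1 = 15840 = 2^5 · 495, so s = 5 and d = 495.
Repeated squaring mod 15841: 8837^1 ≡ 8837, 8837^2 ≡ 12280, 8837^4 ≡ 7921, 8837^8 ≡ 11881, 8837^16 ≡ 14851, 8837^32 ≡ 13799, 8837^64 ≡ 3581, 8837^128 ≡ 8192, 8837^256 ≡ 6388.
495 = 256 + 128 + 64 + 32 + 8 + 4 + 2 + 1, so 8837^495 ≡ 6388·8192·3581·13799·11881·7921·12280·8837 ≡ 13579 (mod 15841).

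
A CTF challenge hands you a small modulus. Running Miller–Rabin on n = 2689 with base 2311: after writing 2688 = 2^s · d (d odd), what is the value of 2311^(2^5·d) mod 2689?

n − 1 = 2688 = 2^7 · 21, so s = 7 and d = 21.
By repeated squaring, 2311^21 ≡ 1495 (mod 2689).
x_0 = 1495.
x_1 = 1495^2 mod 2689 = 466.
x_2 = 466^2 mod 2689 = 2036.
x_3 = 2036^2 mod 2689 = 1547.
x_4 = 1547^2 mod 2689 = 2688.
x_5 = 2688^2 mod 2689 = 1.

1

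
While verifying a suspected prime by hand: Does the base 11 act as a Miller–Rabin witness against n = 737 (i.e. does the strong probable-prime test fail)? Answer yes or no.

yes

n − 1 = 736 = 2^5 · 23, so s = 5 and d = 23.
x_0 = 11^23 mod 737 = 319.
x_0 is neither 1 nor 736, so continue squaring.
x_1 = 319^2 mod 737 = 55.
x_2 = 55^2 mod 737 = 77.
x_3 = 77^2 mod 737 = 33.
x_4 = 33^2 mod 737 = 352.
Reached i = s−1 = 4 without hitting −1: 11 is a Miller–Rabin witness and 737 is composite.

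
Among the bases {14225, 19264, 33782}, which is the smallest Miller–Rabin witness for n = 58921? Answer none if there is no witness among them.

n − 1 = 58920 = 2^3 · 7365, so s = 3 and d = 7365.
Base 14225: x_0 = 14225^7365 mod 58921 = 41479. x_0 is neither 1 nor 58920, so continue squaring. x_1 = 41479^2 mod 58921 = 14241. x_2 = 14241^2 mod 58921 = 58920. x_2 ≡ −1, so 14225 is not a witness.
Base 19264: x_0 = 19264^7365 mod 58921 = 58920. x_0 = 58920 ≡ −1, so 19264 is not a witness.
Base 33782: x_0 = 33782^7365 mod 58921 = 39507. x_0 is neither 1 nor 58920, so continue squaring. x_1 = 39507^2 mod 58921 = 44680. x_2 = 44680^2 mod 58921 = 58920. x_2 ≡ −1, so 33782 is not a witness.
No listed base is a witness for 58921.

none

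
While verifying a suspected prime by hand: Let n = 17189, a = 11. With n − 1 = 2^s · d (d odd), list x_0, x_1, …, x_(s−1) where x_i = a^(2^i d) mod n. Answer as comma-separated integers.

3041, 17188

n − 1 = 17188 = 2^2 · 4297, so s = 2 and d = 4297.
x_0 = 11^4297 mod 17189 = 3041.
x_1 = 3041^2 mod 17189 = 17188.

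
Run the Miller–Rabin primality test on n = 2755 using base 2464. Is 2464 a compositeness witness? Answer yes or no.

no

n − 1 = 2754 = 2^1 · 1377, so s = 1 and d = 1377.
x_0 = 2464^1377 mod 2755 = 2754.
x_0 = 2754 ≡ −1, so 2464 is not a witness.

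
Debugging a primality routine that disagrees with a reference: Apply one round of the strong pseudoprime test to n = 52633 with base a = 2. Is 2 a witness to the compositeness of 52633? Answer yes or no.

no

n − 1 = 52632 = 2^3 · 6579, so s = 3 and d = 6579.
x_0 = 2^6579 mod 52633 = 1.
x_0 = 1, so 2 is not a witness.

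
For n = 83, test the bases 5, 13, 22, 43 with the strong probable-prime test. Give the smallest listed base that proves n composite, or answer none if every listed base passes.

n − 1 = 82 = 2^1 · 41, so s = 1 and d = 41.
Base 5: x_0 = 5^41 mod 83 = 82. x_0 = 82 ≡ −1, so 5 is not a witness.
Base 13: x_0 = 13^41 mod 83 = 82. x_0 = 82 ≡ −1, so 13 is not a witness.
Base 22: x_0 = 22^41 mod 83 = 82. x_0 = 82 ≡ −1, so 22 is not a witness.
Base 43: x_0 = 43^41 mod 83 = 82. x_0 = 82 ≡ −1, so 43 is not a witness.
No listed base is a witness for 83.

none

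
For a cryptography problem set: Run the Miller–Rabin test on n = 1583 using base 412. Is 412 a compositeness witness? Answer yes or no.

no

n − 1 = 1582 = 2^1 · 791, so s = 1 and d = 791.
By repeated squaring, 412^791 ≡ 1582 (mod 1583).
x_0 = 412^791 mod 1583 = 1582.
x_0 = 1582 ≡ −1, so 412 is not a witness.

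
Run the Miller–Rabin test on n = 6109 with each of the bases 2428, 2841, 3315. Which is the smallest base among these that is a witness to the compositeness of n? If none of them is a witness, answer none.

2841

n − 1 = 6108 = 2^2 · 1527, so s = 2 and d = 1527.
Base 2428: x_0 = 2428^1527 mod 6109 = 3681. x_0 is neither 1 nor 6108, so continue squaring. x_1 = 3681^2 mod 6109 = 6108. x_1 ≡ −1, so 2428 is not a witness.
Base 2841: x_0 = 2841^1527 mod 6109 = 5926. x_0 is neither 1 nor 6108, so continue squaring. x_1 = 5926^2 mod 6109 = 2944. Reached i = s−1 = 1 without hitting −1: 2841 is a Miller–Rabin witness and 6109 is composite.
Base 3315: x_0 = 3315^1527 mod 6109 = 4891. x_0 is neither 1 nor 6108, so continue squaring. x_1 = 4891^2 mod 6109 = 5146. Reached i = s−1 = 1 without hitting −1: 3315 is a Miller–Rabin witness and 6109 is composite.
The smallest witness among the given bases is 2841.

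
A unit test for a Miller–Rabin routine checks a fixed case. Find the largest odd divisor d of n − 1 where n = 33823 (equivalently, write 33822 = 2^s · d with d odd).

Halving: 33822 → 16911; 16911 is odd.
So 33822 = 2^1 · 16911.

16911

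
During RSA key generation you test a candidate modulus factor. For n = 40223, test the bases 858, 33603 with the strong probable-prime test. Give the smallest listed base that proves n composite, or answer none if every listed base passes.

858

n − 1 = 40222 = 2^1 · 20111, so s = 1 and d = 20111.
Base 858: x_0 = 858^20111 mod 40223 = 11206. x_0 ∉ {1, 40222} and s = 1, so 858 is a Miller–Rabin witness and 40223 is composite.
Base 33603: x_0 = 33603^20111 mod 40223 = 19558. x_0 ∉ {1, 40222} and s = 1, so 33603 is a Miller–Rabin witness and 40223 is composite.
The smallest witness among the given bases is 858.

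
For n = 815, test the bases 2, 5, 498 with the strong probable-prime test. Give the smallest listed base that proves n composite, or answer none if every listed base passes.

n − 1 = 814 = 2^1 · 407, so s = 1 and d = 407.
Base 2: x_0 = 2^407 mod 815 = 648. x_0 ∉ {1, 814} and s = 1, so 2 is a Miller–Rabin witness and 815 is composite.
Base 5: x_0 = 5^407 mod 815 = 790. x_0 ∉ {1, 814} and s = 1, so 5 is a Miller–Rabin witness and 815 is composite.
Base 498: x_0 = 498^407 mod 815 = 407. x_0 ∉ {1, 814} and s = 1, so 498 is a Miller–Rabin witness and 815 is composite.
The smallest witness among the given bases is 2.

2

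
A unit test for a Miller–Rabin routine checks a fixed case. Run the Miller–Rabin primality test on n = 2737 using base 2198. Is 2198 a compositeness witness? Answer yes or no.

n − 1 = 2736 = 2^4 · 171, so s = 4 and d = 171.
By repeated squaring, 2198^171 ≡ 742 (mod 2737).
x_0 = 2198^171 mod 2737 = 742.
x_0 is neither 1 nor 2736, so continue squaring.
x_1 = 742^2 mod 2737 = 427.
x_2 = 427^2 mod 2737 = 1687.
x_3 = 1687^2 mod 2737 = 2226.
Reached i = s−1 = 3 without hitting −1: 2198 is a Miller–Rabin witness and 2737 is composite.

yes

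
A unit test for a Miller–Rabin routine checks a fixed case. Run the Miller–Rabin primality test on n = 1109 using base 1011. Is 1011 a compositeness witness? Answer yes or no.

no

n − 1 = 1108 = 2^2 · 277, so s = 2 and d = 277.
x_0 = 1011^277 mod 1109 = 354.
x_0 is neither 1 nor 1108, so continue squaring.
x_1 = 354^2 mod 1109 = 1108.
x_1 ≡ −1, so 1011 is not a witness.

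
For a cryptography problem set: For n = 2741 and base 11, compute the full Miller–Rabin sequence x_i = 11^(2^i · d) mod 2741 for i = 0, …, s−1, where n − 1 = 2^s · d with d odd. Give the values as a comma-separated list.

n − 1 = 2740 = 2^2 · 685, so s = 2 and d = 685.
x_0 = 11^685 mod 2741 = 2085.
x_1 = 2085^2 mod 2741 = 2740.

2085, 2740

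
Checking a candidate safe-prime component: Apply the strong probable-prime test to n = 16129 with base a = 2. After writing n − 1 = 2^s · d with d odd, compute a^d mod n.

1144

n − 1 = 16128 = 2^8 · 63, so s = 8 and d = 63.
Repeated squaring mod 16129: 2^1 ≡ 2, 2^2 ≡ 4, 2^4 ≡ 16, 2^8 ≡ 256, 2^16 ≡ 1020, 2^32 ≡ 8144.
63 = 32 + 16 + 8 + 4 + 2 + 1, so 2^63 ≡ 8144·1020·256·16·4·2 ≡ 1144 (mod 16129).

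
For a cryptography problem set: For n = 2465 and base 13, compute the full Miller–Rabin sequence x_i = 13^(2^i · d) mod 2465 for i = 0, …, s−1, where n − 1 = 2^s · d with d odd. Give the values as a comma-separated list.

608, 2379, 1, 1, 1

n − 1 = 2464 = 2^5 · 77, so s = 5 and d = 77.
x_0 = 13^77 mod 2465 = 608.
x_1 = 608^2 mod 2465 = 2379.
x_2 = 2379^2 mod 2465 = 1.
x_3 = 1^2 mod 2465 = 1.
x_4 = 1^2 mod 2465 = 1.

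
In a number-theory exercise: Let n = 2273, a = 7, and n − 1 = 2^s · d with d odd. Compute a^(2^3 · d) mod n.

290

n − 1 = 2272 = 2^5 · 71, so s = 5 and d = 71.
Repeated squaring mod 2273: 7^1 ≡ 7, 7^2 ≡ 49, 7^4 ≡ 128, 7^8 ≡ 473, 7^16 ≡ 975, 7^32 ≡ 511, 7^64 ≡ 1999.
71 = 64 + 4 + 2 + 1, so 7^71 ≡ 1999·128·49·7 ≡ 1293 (mod 2273).
x_0 = 1293.
x_1 = 1293^2 mod 2273 = 1194.
x_2 = 1194^2 mod 2273 = 465.
x_3 = 465^2 mod 2273 = 290.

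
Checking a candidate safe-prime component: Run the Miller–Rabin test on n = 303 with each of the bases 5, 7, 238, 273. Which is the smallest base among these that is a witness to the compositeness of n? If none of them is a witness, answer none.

n − 1 = 302 = 2^1 · 151, so s = 1 and d = 151.
Base 5: x_0 = 5^151 mod 303 = 5. x_0 ∉ {1, 302} and s = 1, so 5 is a Miller–Rabin witness and 303 is composite.
Base 7: x_0 = 7^151 mod 303 = 94. x_0 ∉ {1, 302} and s = 1, so 7 is a Miller–Rabin witness and 303 is composite.
Base 238: x_0 = 238^151 mod 303 = 238. x_0 ∉ {1, 302} and s = 1, so 238 is a Miller–Rabin witness and 303 is composite.
Base 273: x_0 = 273^151 mod 303 = 273. x_0 ∉ {1, 302} and s = 1, so 273 is a Miller–Rabin witness and 303 is composite.
The smallest witness among the given bases is 5.

5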